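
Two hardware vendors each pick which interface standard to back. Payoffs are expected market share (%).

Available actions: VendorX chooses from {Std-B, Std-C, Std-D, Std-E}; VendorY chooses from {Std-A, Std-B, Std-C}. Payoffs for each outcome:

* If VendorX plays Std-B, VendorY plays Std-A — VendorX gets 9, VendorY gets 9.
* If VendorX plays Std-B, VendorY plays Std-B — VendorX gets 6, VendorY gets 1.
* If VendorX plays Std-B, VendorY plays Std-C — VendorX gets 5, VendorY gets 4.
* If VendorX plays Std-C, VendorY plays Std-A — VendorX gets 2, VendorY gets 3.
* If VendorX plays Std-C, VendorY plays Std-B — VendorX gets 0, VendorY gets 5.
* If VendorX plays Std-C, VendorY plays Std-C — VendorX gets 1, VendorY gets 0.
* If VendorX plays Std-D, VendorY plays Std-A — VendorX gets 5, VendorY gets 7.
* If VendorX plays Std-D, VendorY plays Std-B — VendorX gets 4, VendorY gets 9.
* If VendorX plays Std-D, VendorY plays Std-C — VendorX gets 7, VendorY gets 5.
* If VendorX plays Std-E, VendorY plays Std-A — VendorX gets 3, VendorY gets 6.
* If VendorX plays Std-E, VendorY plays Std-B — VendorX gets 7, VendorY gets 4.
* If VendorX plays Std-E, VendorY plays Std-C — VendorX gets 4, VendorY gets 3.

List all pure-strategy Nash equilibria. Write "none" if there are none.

The unique pure-strategy Nash equilibrium is (Std-B, Std-A).

For each player, find the best response to each opponent profile; mutual best responses are the pure NE.
VendorX against Std-A: payoffs 9, 2, 5, 3 → best response Std-B.
VendorX against Std-B: payoffs 6, 0, 4, 7 → best response Std-E.
VendorX against Std-C: payoffs 5, 1, 7, 4 → best response Std-D.
VendorY against Std-B: payoffs 9, 1, 4 → best response Std-A.
VendorY against Std-C: payoffs 3, 5, 0 → best response Std-B.
VendorY against Std-D: payoffs 7, 9, 5 → best response Std-B.
VendorY against Std-E: payoffs 6, 4, 3 → best response Std-A.
Mutual best responses: (Std-B, Std-A).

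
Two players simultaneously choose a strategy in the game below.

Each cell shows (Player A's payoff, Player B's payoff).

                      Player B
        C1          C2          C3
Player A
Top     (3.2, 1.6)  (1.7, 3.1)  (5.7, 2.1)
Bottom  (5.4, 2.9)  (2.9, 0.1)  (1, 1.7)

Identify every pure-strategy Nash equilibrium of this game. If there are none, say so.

Player A against C1: payoffs 3.2, 5.4 → best response Bottom.
Player A against C2: payoffs 1.7, 2.9 → best response Bottom.
Player A against C3: payoffs 5.7, 1 → best response Top.
Player B against Top: payoffs 1.6, 3.1, 2.1 → best response C2.
Player B against Bottom: payoffs 2.9, 0.1, 1.7 → best response C1.
Mutual best responses: (Bottom, C1).

The unique pure-strategy Nash equilibrium is (Bottom, C1).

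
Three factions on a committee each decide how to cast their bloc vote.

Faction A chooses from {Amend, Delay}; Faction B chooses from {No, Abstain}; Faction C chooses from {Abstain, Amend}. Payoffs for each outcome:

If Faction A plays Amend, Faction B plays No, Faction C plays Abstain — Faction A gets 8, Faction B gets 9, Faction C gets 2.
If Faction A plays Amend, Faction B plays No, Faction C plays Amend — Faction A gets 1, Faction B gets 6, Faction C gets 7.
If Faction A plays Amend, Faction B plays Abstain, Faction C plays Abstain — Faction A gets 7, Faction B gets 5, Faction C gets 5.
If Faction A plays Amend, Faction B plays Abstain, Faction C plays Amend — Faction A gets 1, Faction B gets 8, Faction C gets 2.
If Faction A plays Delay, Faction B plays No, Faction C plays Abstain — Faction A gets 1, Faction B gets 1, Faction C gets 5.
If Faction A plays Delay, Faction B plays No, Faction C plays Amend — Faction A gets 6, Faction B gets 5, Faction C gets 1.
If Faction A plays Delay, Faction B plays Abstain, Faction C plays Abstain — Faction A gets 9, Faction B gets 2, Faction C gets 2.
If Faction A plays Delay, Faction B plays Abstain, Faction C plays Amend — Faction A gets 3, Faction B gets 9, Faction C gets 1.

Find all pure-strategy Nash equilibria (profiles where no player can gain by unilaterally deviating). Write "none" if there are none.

Faction A against (No, Abstain): payoffs 8, 1 → best response Amend.
Faction A against (No, Amend): payoffs 1, 6 → best response Delay.
Faction A against (Abstain, Abstain): payoffs 7, 9 → best response Delay.
Faction A against (Abstain, Amend): payoffs 1, 3 → best response Delay.
Faction B against (Amend, Abstain): payoffs 9, 5 → best response No.
Faction B against (Amend, Amend): payoffs 6, 8 → best response Abstain.
Faction B against (Delay, Abstain): payoffs 1, 2 → best response Abstain.
Faction B against (Delay, Amend): payoffs 5, 9 → best response Abstain.
Faction C against (Amend, No): payoffs 2, 7 → best response Amend.
Faction C against (Amend, Abstain): payoffs 5, 2 → best response Abstain.
Faction C against (Delay, No): payoffs 5, 1 → best response Abstain.
Faction C against (Delay, Abstain): payoffs 2, 1 → best response Abstain.
Mutual best responses: (Delay, Abstain, Abstain).

The unique pure-strategy Nash equilibrium is (Delay, Abstain, Abstain).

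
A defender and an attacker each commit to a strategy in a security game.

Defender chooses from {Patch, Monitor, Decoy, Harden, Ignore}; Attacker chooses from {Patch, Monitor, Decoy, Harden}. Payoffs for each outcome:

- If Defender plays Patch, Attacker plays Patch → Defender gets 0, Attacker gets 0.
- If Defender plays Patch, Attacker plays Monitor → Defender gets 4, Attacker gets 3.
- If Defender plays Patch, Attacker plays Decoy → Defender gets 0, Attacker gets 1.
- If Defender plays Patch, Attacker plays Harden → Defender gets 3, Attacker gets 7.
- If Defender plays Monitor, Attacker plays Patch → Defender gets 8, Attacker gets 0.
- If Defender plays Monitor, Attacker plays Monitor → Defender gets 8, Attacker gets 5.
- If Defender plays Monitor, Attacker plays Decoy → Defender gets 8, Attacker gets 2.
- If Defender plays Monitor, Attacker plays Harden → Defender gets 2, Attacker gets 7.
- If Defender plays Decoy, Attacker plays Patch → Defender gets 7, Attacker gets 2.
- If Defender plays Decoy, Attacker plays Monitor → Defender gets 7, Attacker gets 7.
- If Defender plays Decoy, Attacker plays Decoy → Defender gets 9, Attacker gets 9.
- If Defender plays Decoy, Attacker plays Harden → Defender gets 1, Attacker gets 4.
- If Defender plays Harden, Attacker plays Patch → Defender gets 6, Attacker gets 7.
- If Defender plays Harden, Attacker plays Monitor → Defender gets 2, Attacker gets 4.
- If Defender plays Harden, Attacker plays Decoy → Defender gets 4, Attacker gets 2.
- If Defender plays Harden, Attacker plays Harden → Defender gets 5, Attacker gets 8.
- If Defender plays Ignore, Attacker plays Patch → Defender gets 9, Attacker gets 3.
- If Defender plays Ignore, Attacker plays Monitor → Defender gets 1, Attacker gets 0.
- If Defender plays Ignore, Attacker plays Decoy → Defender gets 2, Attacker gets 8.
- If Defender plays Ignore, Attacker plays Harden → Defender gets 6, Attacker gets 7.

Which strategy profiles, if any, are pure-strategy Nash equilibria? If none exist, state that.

(Patch, Patch): Defender can switch to Monitor (0 → 8). Not NE.
(Patch, Monitor): Defender can switch to Monitor (4 → 8). Not NE.
(Patch, Decoy): Defender can switch to Monitor (0 → 8). Not NE.
(Patch, Harden): Defender can switch to Harden (3 → 5). Not NE.
(Monitor, Patch): Defender can switch to Ignore (8 → 9). Not NE.
(Monitor, Monitor): Attacker can switch to Harden (5 → 7). Not NE.
(Monitor, Decoy): Defender can switch to Decoy (8 → 9). Not NE.
(Monitor, Harden): Defender can switch to Patch (2 → 3). Not NE.
(Decoy, Patch): Defender can switch to Monitor (7 → 8). Not NE.
(Decoy, Monitor): Defender can switch to Monitor (7 → 8). Not NE.
(Decoy, Decoy): Defender gets 9, best alternative 8; Attacker gets 9, best alternative 7. No profitable deviation — NE.
(Decoy, Harden): Defender can switch to Patch (1 → 3). Not NE.
(Harden, Patch): Defender can switch to Monitor (6 → 8). Not NE.
(The remaining 7 profiles each have a profitable deviation by the same check.)

(Decoy, Decoy)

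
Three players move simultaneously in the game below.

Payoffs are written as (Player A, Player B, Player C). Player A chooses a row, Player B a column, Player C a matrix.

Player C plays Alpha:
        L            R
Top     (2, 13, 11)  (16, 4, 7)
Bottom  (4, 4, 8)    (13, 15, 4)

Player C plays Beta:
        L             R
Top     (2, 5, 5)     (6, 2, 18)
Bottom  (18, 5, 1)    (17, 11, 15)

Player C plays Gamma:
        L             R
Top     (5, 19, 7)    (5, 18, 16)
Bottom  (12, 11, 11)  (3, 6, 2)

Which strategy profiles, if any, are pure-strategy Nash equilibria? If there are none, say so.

(Bottom, L, Gamma), (Bottom, R, Beta)

Mark each player's best response to every combination of opponents' strategies; a profile where every player is best-responding is a pure Nash equilibrium.
Player A against (L, Alpha): payoffs 2, 4 → best response Bottom.
Player A against (L, Beta): payoffs 2, 18 → best response Bottom.
Player A against (L, Gamma): payoffs 5, 12 → best response Bottom.
Player A against (R, Alpha): payoffs 16, 13 → best response Top.
Player A against (R, Beta): payoffs 6, 17 → best response Bottom.
Player A against (R, Gamma): payoffs 5, 3 → best response Top.
Player B against (Top, Alpha): payoffs 13, 4 → best response L.
Player B against (Top, Beta): payoffs 5, 2 → best response L.
Player B against (Top, Gamma): payoffs 19, 18 → best response L.
Player B against (Bottom, Alpha): payoffs 4, 15 → best response R.
Player B against (Bottom, Beta): payoffs 5, 11 → best response R.
Player B against (Bottom, Gamma): payoffs 11, 6 → best response L.
Player C against (Top, L): payoffs 11, 5, 7 → best response Alpha.
Player C against (Top, R): payoffs 7, 18, 16 → best response Beta.
Player C against (Bottom, L): payoffs 8, 1, 11 → best response Gamma.
Player C against (Bottom, R): payoffs 4, 15, 2 → best response Beta.
Mutual best responses: (Bottom, L, Gamma); (Bottom, R, Beta).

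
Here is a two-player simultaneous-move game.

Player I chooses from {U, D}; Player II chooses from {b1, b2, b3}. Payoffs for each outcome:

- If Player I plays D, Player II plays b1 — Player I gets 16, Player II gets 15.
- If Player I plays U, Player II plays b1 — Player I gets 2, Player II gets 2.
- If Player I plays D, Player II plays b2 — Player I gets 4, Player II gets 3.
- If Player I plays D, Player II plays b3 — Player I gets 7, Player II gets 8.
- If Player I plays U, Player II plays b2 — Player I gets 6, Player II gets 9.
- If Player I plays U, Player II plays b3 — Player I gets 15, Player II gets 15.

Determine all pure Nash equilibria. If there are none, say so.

For each strategy profile, look for a profitable unilateral deviation.
(U, b1): Player I can switch to D (2 → 16). Not NE.
(U, b2): Player II can switch to b3 (9 → 15). Not NE.
(U, b3): Player I gets 15, best alternative 7; Player II gets 15, best alternative 9. No profitable deviation — NE.
(D, b1): Player I gets 16, best alternative 2; Player II gets 15, best alternative 8. No profitable deviation — NE.
(D, b2): Player I can switch to U (4 → 6). Not NE.
(D, b3): Player I can switch to U (7 → 15). Not NE.

Pure-strategy Nash equilibria: (U, b3); (D, b1)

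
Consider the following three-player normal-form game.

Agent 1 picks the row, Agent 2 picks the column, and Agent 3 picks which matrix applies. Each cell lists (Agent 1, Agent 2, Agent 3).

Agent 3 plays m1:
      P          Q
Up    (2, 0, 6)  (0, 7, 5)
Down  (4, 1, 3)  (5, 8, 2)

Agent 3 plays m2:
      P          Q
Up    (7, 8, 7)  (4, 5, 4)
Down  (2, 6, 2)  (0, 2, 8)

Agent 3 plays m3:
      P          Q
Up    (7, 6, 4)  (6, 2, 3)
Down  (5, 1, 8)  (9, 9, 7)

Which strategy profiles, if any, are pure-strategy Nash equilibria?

(Up, P, m1): Agent 1 can switch to Down (2 → 4). Not NE.
(Up, P, m2): Agent 1 gets 7, best alternative 2; Agent 2 gets 8, best alternative 5; Agent 3 gets 7, best alternative 6. No profitable deviation — NE.
(Up, P, m3): Agent 3 can switch to m1 (4 → 6). Not NE.
(Up, Q, m1): Agent 1 can switch to Down (0 → 5). Not NE.
(Up, Q, m2): Agent 2 can switch to P (5 → 8). Not NE.
(Up, Q, m3): Agent 1 can switch to Down (6 → 9). Not NE.
(Down, P, m1): Agent 2 can switch to Q (1 → 8). Not NE.
(Down, P, m2): Agent 1 can switch to Up (2 → 7). Not NE.
(Down, P, m3): Agent 1 can switch to Up (5 → 7). Not NE.
(The remaining 3 profiles each have a profitable deviation by the same check.)

The unique pure-strategy Nash equilibrium is (Up, P, m2).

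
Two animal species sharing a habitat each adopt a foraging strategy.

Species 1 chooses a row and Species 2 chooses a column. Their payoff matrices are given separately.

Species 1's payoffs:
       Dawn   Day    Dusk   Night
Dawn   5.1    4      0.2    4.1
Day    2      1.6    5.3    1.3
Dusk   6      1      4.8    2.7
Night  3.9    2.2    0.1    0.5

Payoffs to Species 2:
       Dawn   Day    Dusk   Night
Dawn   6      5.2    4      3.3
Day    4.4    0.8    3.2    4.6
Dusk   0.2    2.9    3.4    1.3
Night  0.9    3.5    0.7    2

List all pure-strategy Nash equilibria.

(Dawn, Dawn): Species 1 can switch to Dusk (5.1 → 6). Not NE.
(Dawn, Day): Species 2 can switch to Dawn (5.2 → 6). Not NE.
(Dawn, Dusk): Species 1 can switch to Day (0.2 → 5.3). Not NE.
(Dawn, Night): Species 2 can switch to Dawn (3.3 → 6). Not NE.
(Day, Dawn): Species 1 can switch to Dawn (2 → 5.1). Not NE.
(Day, Day): Species 1 can switch to Dawn (1.6 → 4). Not NE.
(Day, Dusk): Species 2 can switch to Dawn (3.2 → 4.4). Not NE.
(Day, Night): Species 1 can switch to Dawn (1.3 → 4.1). Not NE.
(Dusk, Dawn): Species 2 can switch to Day (0.2 → 2.9). Not NE.
(Dusk, Day): Species 1 can switch to Dawn (1 → 4). Not NE.
(The remaining 6 profiles each have a profitable deviation by the same check.)

none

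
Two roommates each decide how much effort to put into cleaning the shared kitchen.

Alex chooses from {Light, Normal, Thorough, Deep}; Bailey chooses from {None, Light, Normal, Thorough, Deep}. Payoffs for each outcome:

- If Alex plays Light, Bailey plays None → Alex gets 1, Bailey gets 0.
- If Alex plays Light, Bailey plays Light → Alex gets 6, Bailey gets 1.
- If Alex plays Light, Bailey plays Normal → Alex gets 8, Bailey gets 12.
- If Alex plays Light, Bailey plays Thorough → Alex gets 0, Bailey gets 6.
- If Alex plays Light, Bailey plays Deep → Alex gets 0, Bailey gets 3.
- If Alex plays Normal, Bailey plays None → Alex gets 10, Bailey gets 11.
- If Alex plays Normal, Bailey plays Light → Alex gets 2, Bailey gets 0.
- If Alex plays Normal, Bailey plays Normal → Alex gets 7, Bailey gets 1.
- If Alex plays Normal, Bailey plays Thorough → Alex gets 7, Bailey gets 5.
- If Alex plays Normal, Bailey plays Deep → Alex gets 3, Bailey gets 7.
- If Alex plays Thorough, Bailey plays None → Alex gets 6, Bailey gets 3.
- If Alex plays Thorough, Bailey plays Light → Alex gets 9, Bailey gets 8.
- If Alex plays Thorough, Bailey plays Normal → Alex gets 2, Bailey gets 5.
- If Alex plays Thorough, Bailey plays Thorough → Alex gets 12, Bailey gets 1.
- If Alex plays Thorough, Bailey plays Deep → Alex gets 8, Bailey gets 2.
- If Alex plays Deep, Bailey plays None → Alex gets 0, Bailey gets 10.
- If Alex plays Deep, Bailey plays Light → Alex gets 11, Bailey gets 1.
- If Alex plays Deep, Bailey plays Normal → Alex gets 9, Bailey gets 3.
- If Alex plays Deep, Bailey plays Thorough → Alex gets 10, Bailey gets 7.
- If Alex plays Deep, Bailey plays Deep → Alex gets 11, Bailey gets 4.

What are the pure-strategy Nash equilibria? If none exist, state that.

Alex against None: payoffs 1, 10, 6, 0 → best response Normal.
Alex against Light: payoffs 6, 2, 9, 11 → best response Deep.
Alex against Normal: payoffs 8, 7, 2, 9 → best response Deep.
Alex against Thorough: payoffs 0, 7, 12, 10 → best response Thorough.
Alex against Deep: payoffs 0, 3, 8, 11 → best response Deep.
Bailey against Light: payoffs 0, 1, 12, 6, 3 → best response Normal.
Bailey against Normal: payoffs 11, 0, 1, 5, 7 → best response None.
Bailey against Thorough: payoffs 3, 8, 5, 1, 2 → best response Light.
Bailey against Deep: payoffs 10, 1, 3, 7, 4 → best response None.
Mutual best responses: (Normal, None).

Pure NE: (Normal, None)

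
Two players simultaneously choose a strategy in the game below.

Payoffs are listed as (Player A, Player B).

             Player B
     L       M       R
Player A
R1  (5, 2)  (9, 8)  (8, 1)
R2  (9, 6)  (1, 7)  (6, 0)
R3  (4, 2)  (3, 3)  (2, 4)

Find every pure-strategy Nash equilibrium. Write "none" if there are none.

Player A against L: payoffs 5, 9, 4 → best response R2.
Player A against M: payoffs 9, 1, 3 → best response R1.
Player A against R: payoffs 8, 6, 2 → best response R1.
Player B against R1: payoffs 2, 8, 1 → best response M.
Player B against R2: payoffs 6, 7, 0 → best response M.
Player B against R3: payoffs 2, 3, 4 → best response R.
Mutual best responses: (R1, M).

The unique pure-strategy Nash equilibrium is (R1, M).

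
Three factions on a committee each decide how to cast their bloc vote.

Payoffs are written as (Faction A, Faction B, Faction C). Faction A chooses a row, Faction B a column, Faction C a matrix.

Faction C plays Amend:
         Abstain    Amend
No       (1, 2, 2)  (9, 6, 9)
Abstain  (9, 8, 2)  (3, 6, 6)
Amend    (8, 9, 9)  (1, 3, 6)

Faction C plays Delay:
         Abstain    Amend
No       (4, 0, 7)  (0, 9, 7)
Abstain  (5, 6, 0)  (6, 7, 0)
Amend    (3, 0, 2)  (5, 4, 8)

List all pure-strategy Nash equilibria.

(No, Amend, Amend); (Abstain, Abstain, Amend)

(No, Abstain, Amend): Faction A can switch to Abstain (1 → 9). Not NE.
(No, Abstain, Delay): Faction A can switch to Abstain (4 → 5). Not NE.
(No, Amend, Amend): Faction A gets 9, best alternative 3; Faction B gets 6, best alternative 2; Faction C gets 9, best alternative 7. No profitable deviation — NE.
(No, Amend, Delay): Faction A can switch to Abstain (0 → 6). Not NE.
(Abstain, Abstain, Amend): Faction A gets 9, best alternative 8; Faction B gets 8, best alternative 6; Faction C gets 2, best alternative 0. No profitable deviation — NE.
(Abstain, Abstain, Delay): Faction B can switch to Amend (6 → 7). Not NE.
(Abstain, Amend, Amend): Faction A can switch to No (3 → 9). Not NE.
(Abstain, Amend, Delay): Faction C can switch to Amend (0 → 6). Not NE.
(Amend, Abstain, Amend): Faction A can switch to Abstain (8 → 9). Not NE.
(Amend, Abstain, Delay): Faction A can switch to No (3 → 4). Not NE.
(Amend, Amend, Amend): Faction A can switch to No (1 → 9). Not NE.
(Amend, Amend, Delay): Faction A can switch to Abstain (5 → 6). Not NE.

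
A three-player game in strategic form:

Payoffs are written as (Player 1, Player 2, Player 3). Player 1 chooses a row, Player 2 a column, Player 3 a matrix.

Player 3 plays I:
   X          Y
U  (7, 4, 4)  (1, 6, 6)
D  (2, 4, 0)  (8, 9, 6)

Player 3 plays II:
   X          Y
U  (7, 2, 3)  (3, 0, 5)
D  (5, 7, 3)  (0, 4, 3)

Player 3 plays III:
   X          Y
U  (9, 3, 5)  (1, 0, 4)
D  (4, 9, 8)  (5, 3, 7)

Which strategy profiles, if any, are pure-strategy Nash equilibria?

(U, X, III)

For each player, find the best response to each opponent profile; mutual best responses are the pure NE.
Player 1 against (X, I): payoffs 7, 2 → best response U.
Player 1 against (X, II): payoffs 7, 5 → best response U.
Player 1 against (X, III): payoffs 9, 4 → best response U.
Player 1 against (Y, I): payoffs 1, 8 → best response D.
Player 1 against (Y, II): payoffs 3, 0 → best response U.
Player 1 against (Y, III): payoffs 1, 5 → best response D.
Player 2 against (U, I): payoffs 4, 6 → best response Y.
Player 2 against (U, II): payoffs 2, 0 → best response X.
Player 2 against (U, III): payoffs 3, 0 → best response X.
Player 2 against (D, I): payoffs 4, 9 → best response Y.
Player 2 against (D, II): payoffs 7, 4 → best response X.
Player 2 against (D, III): payoffs 9, 3 → best response X.
Player 3 against (U, X): payoffs 4, 3, 5 → best response III.
Player 3 against (U, Y): payoffs 6, 5, 4 → best response I.
Player 3 against (D, X): payoffs 0, 3, 8 → best response III.
Player 3 against (D, Y): payoffs 6, 3, 7 → best response III.
Mutual best responses: (U, X, III).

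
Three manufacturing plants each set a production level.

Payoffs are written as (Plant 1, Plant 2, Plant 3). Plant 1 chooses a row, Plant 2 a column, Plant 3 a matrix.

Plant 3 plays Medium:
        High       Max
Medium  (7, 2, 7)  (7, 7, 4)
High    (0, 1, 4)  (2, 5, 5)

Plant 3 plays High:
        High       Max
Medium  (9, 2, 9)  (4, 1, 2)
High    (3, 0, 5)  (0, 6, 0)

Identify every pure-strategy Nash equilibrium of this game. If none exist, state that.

Pure-strategy Nash equilibria: (Medium, High, High); (Medium, Max, Medium)

Mark each player's best response to every combination of opponents' strategies; a profile where every player is best-responding is a pure Nash equilibrium.
Plant 1 against (High, Medium): payoffs 7, 0 → best response Medium.
Plant 1 against (High, High): payoffs 9, 3 → best response Medium.
Plant 1 against (Max, Medium): payoffs 7, 2 → best response Medium.
Plant 1 against (Max, High): payoffs 4, 0 → best response Medium.
Plant 2 against (Medium, Medium): payoffs 2, 7 → best response Max.
Plant 2 against (Medium, High): payoffs 2, 1 → best response High.
Plant 2 against (High, Medium): payoffs 1, 5 → best response Max.
Plant 2 against (High, High): payoffs 0, 6 → best response Max.
Plant 3 against (Medium, High): payoffs 7, 9 → best response High.
Plant 3 against (Medium, Max): payoffs 4, 2 → best response Medium.
Plant 3 against (High, High): payoffs 4, 5 → best response High.
Plant 3 against (High, Max): payoffs 5, 0 → best response Medium.
Mutual best responses: (Medium, High, High); (Medium, Max, Medium).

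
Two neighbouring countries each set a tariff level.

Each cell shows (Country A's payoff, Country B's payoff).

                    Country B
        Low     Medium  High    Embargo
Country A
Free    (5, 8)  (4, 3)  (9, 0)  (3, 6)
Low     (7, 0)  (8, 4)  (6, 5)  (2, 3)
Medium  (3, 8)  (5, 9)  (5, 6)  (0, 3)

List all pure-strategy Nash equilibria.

No pure-strategy Nash equilibrium.

(Free, Low): Country A can switch to Low (5 → 7). Not NE.
(Free, Medium): Country A can switch to Low (4 → 8). Not NE.
(Free, High): Country B can switch to Low (0 → 8). Not NE.
(Free, Embargo): Country B can switch to Low (6 → 8). Not NE.
(Low, Low): Country B can switch to Medium (0 → 4). Not NE.
(Low, Medium): Country B can switch to High (4 → 5). Not NE.
(Low, High): Country A can switch to Free (6 → 9). Not NE.
(Low, Embargo): Country A can switch to Free (2 → 3). Not NE.
(Medium, Low): Country A can switch to Free (3 → 5). Not NE.
(Medium, Medium): Country A can switch to Low (5 → 8). Not NE.
(Medium, High): Country A can switch to Free (5 → 9). Not NE.
(Medium, Embargo): Country A can switch to Free (0 → 3). Not NE.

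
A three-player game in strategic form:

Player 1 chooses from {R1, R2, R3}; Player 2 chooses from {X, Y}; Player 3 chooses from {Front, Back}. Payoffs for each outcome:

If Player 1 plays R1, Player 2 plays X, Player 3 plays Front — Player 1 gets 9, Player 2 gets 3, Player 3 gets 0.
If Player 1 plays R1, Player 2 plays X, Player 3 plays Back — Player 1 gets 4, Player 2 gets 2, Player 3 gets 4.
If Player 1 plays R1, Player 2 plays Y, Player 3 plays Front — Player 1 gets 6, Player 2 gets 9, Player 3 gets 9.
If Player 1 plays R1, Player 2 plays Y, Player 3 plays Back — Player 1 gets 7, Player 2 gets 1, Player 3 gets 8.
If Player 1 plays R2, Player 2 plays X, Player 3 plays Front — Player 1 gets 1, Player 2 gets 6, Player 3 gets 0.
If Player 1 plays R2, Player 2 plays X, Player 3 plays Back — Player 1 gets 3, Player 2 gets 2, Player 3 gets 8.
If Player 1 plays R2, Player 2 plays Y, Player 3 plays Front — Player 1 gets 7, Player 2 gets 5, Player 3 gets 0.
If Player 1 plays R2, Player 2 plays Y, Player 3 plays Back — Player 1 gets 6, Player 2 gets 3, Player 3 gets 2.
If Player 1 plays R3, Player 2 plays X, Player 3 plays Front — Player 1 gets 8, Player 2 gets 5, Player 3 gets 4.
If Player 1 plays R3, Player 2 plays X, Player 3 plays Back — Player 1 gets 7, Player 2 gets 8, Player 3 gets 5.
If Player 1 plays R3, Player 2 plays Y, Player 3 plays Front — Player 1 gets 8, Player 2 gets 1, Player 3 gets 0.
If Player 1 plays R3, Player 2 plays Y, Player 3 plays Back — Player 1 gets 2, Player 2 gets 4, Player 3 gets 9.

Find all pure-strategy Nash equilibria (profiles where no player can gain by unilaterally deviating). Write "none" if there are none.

Pure NE: (R3, X, Back)

Player 1 against (X, Front): payoffs 9, 1, 8 → best response R1.
Player 1 against (X, Back): payoffs 4, 3, 7 → best response R3.
Player 1 against (Y, Front): payoffs 6, 7, 8 → best response R3.
Player 1 against (Y, Back): payoffs 7, 6, 2 → best response R1.
Player 2 against (R1, Front): payoffs 3, 9 → best response Y.
Player 2 against (R1, Back): payoffs 2, 1 → best response X.
Player 2 against (R2, Front): payoffs 6, 5 → best response X.
Player 2 against (R2, Back): payoffs 2, 3 → best response Y.
Player 2 against (R3, Front): payoffs 5, 1 → best response X.
Player 2 against (R3, Back): payoffs 8, 4 → best response X.
Player 3 against (R1, X): payoffs 0, 4 → best response Back.
Player 3 against (R1, Y): payoffs 9, 8 → best response Front.
Player 3 against (R2, X): payoffs 0, 8 → best response Back.
Player 3 against (R2, Y): payoffs 0, 2 → best response Back.
Player 3 against (R3, X): payoffs 4, 5 → best response Back.
Player 3 against (R3, Y): payoffs 0, 9 → best response Back.
Mutual best responses: (R3, X, Back).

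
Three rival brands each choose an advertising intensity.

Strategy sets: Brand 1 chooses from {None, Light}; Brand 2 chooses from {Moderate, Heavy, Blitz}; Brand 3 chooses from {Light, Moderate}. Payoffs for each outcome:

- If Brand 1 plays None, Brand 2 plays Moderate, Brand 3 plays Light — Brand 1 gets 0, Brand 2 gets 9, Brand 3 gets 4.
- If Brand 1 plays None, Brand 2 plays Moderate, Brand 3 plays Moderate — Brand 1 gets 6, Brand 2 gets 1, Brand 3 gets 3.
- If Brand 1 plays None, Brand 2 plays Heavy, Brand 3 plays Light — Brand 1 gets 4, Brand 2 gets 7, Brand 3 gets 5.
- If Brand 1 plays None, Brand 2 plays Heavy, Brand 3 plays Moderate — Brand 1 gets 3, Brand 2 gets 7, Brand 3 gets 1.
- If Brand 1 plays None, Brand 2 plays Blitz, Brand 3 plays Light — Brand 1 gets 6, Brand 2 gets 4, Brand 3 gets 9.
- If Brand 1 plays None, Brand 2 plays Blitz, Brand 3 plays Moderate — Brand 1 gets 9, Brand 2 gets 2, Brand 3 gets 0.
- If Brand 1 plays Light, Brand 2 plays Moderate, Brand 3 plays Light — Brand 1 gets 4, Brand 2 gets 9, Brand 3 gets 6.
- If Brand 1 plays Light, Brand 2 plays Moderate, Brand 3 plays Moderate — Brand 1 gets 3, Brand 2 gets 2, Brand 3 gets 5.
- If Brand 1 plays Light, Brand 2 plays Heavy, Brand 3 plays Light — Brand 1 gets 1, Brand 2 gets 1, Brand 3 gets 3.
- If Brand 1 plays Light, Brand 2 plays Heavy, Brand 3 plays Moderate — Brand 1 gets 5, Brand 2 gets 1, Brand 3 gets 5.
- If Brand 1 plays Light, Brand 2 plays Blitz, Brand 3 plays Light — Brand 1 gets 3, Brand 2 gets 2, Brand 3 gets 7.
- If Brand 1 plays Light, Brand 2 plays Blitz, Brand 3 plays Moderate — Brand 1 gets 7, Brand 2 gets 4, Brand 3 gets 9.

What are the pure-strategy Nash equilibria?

(None, Moderate, Light): Brand 1 can switch to Light (0 → 4). Not NE.
(None, Moderate, Moderate): Brand 2 can switch to Heavy (1 → 7). Not NE.
(None, Heavy, Light): Brand 2 can switch to Moderate (7 → 9). Not NE.
(None, Heavy, Moderate): Brand 1 can switch to Light (3 → 5). Not NE.
(None, Blitz, Light): Brand 2 can switch to Moderate (4 → 9). Not NE.
(None, Blitz, Moderate): Brand 2 can switch to Heavy (2 → 7). Not NE.
(Light, Moderate, Light): Brand 1 gets 4, best alternative 0; Brand 2 gets 9, best alternative 2; Brand 3 gets 6, best alternative 5. No profitable deviation — NE.
(Light, Moderate, Moderate): Brand 1 can switch to None (3 → 6). Not NE.
(Light, Heavy, Light): Brand 1 can switch to None (1 → 4). Not NE.
(Light, Heavy, Moderate): Brand 2 can switch to Moderate (1 → 2). Not NE.
(Light, Blitz, Light): Brand 1 can switch to None (3 → 6). Not NE.
(Light, Blitz, Moderate): Brand 1 can switch to None (7 → 9). Not NE.

Pure NE: (Light, Moderate, Light)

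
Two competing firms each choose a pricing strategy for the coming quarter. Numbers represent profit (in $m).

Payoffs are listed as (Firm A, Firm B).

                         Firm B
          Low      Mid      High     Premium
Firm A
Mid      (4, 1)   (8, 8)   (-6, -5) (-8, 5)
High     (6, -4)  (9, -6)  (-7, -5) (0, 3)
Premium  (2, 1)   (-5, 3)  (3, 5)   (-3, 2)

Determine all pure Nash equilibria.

Pure-strategy Nash equilibria: (High, Premium) and (Premium, High)

Mark each player's best response to every combination of opponents' strategies; a profile where every player is best-responding is a pure Nash equilibrium.
Firm A against Low: payoffs 4, 6, 2 → best response High.
Firm A against Mid: payoffs 8, 9, -5 → best response High.
Firm A against High: payoffs -6, -7, 3 → best response Premium.
Firm A against Premium: payoffs -8, 0, -3 → best response High.
Firm B against Mid: payoffs 1, 8, -5, 5 → best response Mid.
Firm B against High: payoffs -4, -6, -5, 3 → best response Premium.
Firm B against Premium: payoffs 1, 3, 5, 2 → best response High.
Mutual best responses: (High, Premium); (Premium, High).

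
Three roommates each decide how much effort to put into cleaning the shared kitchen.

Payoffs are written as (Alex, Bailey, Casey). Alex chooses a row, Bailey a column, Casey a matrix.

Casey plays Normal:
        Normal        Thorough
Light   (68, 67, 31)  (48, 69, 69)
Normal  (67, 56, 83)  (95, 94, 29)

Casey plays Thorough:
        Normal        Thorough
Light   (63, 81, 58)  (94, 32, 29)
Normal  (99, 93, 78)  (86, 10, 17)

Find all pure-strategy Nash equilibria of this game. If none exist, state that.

Pure NE: (Normal, Thorough, Normal)

(Light, Normal, Normal): Bailey can switch to Thorough (67 → 69). Not NE.
(Light, Normal, Thorough): Alex can switch to Normal (63 → 99). Not NE.
(Light, Thorough, Normal): Alex can switch to Normal (48 → 95). Not NE.
(Light, Thorough, Thorough): Bailey can switch to Normal (32 → 81). Not NE.
(Normal, Normal, Normal): Alex can switch to Light (67 → 68). Not NE.
(Normal, Normal, Thorough): Casey can switch to Normal (78 → 83). Not NE.
(Normal, Thorough, Normal): Alex gets 95, best alternative 48; Bailey gets 94, best alternative 56; Casey gets 29, best alternative 17. No profitable deviation — NE.
(Normal, Thorough, Thorough): Alex can switch to Light (86 → 94). Not NE.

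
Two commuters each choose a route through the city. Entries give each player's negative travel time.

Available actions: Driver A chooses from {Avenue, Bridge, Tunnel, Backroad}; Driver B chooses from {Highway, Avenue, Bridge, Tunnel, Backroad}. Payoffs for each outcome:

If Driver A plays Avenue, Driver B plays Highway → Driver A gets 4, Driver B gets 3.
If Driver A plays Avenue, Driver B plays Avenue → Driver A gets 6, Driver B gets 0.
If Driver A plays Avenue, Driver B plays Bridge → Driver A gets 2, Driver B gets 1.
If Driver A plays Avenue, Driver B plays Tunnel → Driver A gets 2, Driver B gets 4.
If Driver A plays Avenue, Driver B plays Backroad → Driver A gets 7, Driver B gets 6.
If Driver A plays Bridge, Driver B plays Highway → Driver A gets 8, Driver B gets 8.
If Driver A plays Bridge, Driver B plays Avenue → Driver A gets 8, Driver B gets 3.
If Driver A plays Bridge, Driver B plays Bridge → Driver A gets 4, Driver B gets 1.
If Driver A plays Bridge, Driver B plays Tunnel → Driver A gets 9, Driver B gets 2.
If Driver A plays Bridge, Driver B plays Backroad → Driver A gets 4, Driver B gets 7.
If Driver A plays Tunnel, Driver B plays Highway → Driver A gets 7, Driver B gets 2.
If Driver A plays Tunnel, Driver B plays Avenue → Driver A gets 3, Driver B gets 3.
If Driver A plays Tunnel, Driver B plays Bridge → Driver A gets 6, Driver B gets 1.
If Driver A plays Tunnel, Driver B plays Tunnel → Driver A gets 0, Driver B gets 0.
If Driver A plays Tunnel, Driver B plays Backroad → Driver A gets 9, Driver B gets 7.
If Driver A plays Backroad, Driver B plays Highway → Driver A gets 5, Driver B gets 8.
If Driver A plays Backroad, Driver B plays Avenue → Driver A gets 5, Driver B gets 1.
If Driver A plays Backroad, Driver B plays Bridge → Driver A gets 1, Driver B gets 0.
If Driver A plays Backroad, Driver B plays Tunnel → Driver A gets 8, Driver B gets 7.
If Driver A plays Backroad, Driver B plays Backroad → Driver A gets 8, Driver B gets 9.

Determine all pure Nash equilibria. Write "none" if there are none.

Driver A against Highway: payoffs 4, 8, 7, 5 → best response Bridge.
Driver A against Avenue: payoffs 6, 8, 3, 5 → best response Bridge.
Driver A against Bridge: payoffs 2, 4, 6, 1 → best response Tunnel.
Driver A against Tunnel: payoffs 2, 9, 0, 8 → best response Bridge.
Driver A against Backroad: payoffs 7, 4, 9, 8 → best response Tunnel.
Driver B against Avenue: payoffs 3, 0, 1, 4, 6 → best response Backroad.
Driver B against Bridge: payoffs 8, 3, 1, 2, 7 → best response Highway.
Driver B against Tunnel: payoffs 2, 3, 1, 0, 7 → best response Backroad.
Driver B against Backroad: payoffs 8, 1, 0, 7, 9 → best response Backroad.
Mutual best responses: (Bridge, Highway); (Tunnel, Backroad).

(Bridge, Highway) and (Tunnel, Backroad)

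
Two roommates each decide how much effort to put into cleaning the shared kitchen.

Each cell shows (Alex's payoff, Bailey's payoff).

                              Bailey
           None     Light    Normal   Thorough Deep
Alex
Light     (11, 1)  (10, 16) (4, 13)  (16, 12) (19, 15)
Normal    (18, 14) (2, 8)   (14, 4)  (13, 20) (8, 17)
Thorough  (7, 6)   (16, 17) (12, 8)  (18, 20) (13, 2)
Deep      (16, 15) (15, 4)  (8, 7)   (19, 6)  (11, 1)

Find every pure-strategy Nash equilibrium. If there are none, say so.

There is no pure-strategy Nash equilibrium.

Mark each player's best response to every combination of opponents' strategies; a profile where every player is best-responding is a pure Nash equilibrium.
Alex against None: payoffs 11, 18, 7, 16 → best response Normal.
Alex against Light: payoffs 10, 2, 16, 15 → best response Thorough.
Alex against Normal: payoffs 4, 14, 12, 8 → best response Normal.
Alex against Thorough: payoffs 16, 13, 18, 19 → best response Deep.
Alex against Deep: payoffs 19, 8, 13, 11 → best response Light.
Bailey against Light: payoffs 1, 16, 13, 12, 15 → best response Light.
Bailey against Normal: payoffs 14, 8, 4, 20, 17 → best response Thorough.
Bailey against Thorough: payoffs 6, 17, 8, 20, 2 → best response Thorough.
Bailey against Deep: payoffs 15, 4, 7, 6, 1 → best response None.
No profile is a mutual best response for all players.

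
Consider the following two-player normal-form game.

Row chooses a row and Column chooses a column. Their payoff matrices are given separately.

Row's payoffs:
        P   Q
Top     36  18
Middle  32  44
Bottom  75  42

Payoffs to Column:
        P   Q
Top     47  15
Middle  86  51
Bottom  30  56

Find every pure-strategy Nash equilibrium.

This game has no pure Nash equilibrium.

Row against P: payoffs 36, 32, 75 → best response Bottom.
Row against Q: payoffs 18, 44, 42 → best response Middle.
Column against Top: payoffs 47, 15 → best response P.
Column against Middle: payoffs 86, 51 → best response P.
Column against Bottom: payoffs 30, 56 → best response Q.
No profile is a mutual best response for all players.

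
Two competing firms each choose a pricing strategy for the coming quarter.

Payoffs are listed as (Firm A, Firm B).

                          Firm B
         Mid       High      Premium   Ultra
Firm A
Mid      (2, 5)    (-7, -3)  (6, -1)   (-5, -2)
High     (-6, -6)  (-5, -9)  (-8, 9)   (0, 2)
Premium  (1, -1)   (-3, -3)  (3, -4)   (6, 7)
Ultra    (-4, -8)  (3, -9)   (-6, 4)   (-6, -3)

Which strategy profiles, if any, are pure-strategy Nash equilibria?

Firm A against Mid: payoffs 2, -6, 1, -4 → best response Mid.
Firm A against High: payoffs -7, -5, -3, 3 → best response Ultra.
Firm A against Premium: payoffs 6, -8, 3, -6 → best response Mid.
Firm A against Ultra: payoffs -5, 0, 6, -6 → best response Premium.
Firm B against Mid: payoffs 5, -3, -1, -2 → best response Mid.
Firm B against High: payoffs -6, -9, 9, 2 → best response Premium.
Firm B against Premium: payoffs -1, -3, -4, 7 → best response Ultra.
Firm B against Ultra: payoffs -8, -9, 4, -3 → best response Premium.
Mutual best responses: (Mid, Mid); (Premium, Ultra).

The pure Nash equilibria are (Mid, Mid); (Premium, Ultra).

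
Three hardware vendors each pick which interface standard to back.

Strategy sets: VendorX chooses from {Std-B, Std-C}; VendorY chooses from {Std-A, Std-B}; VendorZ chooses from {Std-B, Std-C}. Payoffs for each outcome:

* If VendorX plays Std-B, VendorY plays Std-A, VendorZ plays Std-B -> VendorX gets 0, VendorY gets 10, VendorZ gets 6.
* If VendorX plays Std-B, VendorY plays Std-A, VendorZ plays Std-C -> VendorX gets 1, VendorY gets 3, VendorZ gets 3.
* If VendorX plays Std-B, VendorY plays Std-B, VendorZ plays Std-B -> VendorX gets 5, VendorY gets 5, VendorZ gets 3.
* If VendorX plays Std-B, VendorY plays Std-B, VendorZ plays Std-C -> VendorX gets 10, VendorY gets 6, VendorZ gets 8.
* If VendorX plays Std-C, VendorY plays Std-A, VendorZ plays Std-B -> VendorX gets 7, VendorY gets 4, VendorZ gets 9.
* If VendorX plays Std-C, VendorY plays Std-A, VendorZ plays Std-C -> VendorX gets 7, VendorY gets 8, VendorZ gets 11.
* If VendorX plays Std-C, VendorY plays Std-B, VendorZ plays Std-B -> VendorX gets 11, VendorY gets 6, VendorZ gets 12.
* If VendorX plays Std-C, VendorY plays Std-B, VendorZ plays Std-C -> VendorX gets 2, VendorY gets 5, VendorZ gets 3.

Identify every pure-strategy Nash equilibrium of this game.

VendorX against (Std-A, Std-B): payoffs 0, 7 → best response Std-C.
VendorX against (Std-A, Std-C): payoffs 1, 7 → best response Std-C.
VendorX against (Std-B, Std-B): payoffs 5, 11 → best response Std-C.
VendorX against (Std-B, Std-C): payoffs 10, 2 → best response Std-B.
VendorY against (Std-B, Std-B): payoffs 10, 5 → best response Std-A.
VendorY against (Std-B, Std-C): payoffs 3, 6 → best response Std-B.
VendorY against (Std-C, Std-B): payoffs 4, 6 → best response Std-B.
VendorY against (Std-C, Std-C): payoffs 8, 5 → best response Std-A.
VendorZ against (Std-B, Std-A): payoffs 6, 3 → best response Std-B.
VendorZ against (Std-B, Std-B): payoffs 3, 8 → best response Std-C.
VendorZ against (Std-C, Std-A): payoffs 9, 11 → best response Std-C.
VendorZ against (Std-C, Std-B): payoffs 12, 3 → best response Std-B.
Mutual best responses: (Std-B, Std-B, Std-C); (Std-C, Std-A, Std-C); (Std-C, Std-B, Std-B).

(Std-B, Std-B, Std-C) and (Std-C, Std-A, Std-C) and (Std-C, Std-B, Std-B)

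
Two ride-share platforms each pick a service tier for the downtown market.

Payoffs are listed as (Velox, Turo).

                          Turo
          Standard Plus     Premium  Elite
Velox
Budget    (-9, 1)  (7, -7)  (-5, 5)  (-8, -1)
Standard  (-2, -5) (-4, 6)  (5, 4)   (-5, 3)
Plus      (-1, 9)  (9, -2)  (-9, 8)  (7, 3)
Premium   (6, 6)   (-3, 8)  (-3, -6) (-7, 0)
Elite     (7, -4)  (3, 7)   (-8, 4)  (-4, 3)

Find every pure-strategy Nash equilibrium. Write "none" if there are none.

This game has no pure Nash equilibrium.

(Budget, Standard): Velox can switch to Standard (-9 → -2). Not NE.
(Budget, Plus): Velox can switch to Plus (7 → 9). Not NE.
(Budget, Premium): Velox can switch to Standard (-5 → 5). Not NE.
(Budget, Elite): Velox can switch to Standard (-8 → -5). Not NE.
(Standard, Standard): Velox can switch to Plus (-2 → -1). Not NE.
(Standard, Plus): Velox can switch to Budget (-4 → 7). Not NE.
(Standard, Premium): Turo can switch to Plus (4 → 6). Not NE.
(Standard, Elite): Velox can switch to Plus (-5 → 7). Not NE.
(Plus, Standard): Velox can switch to Premium (-1 → 6). Not NE.
(Plus, Plus): Turo can switch to Standard (-2 → 9). Not NE.
(The remaining 10 profiles each have a profitable deviation by the same check.)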